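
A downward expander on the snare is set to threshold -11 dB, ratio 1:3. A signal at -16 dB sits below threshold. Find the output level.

Undershoot = (-11) − (-16) = 5 dB.
At 1:3, that expands to 15 dB under threshold.
Output = -11 − 15 = -26 dB.

-26 dB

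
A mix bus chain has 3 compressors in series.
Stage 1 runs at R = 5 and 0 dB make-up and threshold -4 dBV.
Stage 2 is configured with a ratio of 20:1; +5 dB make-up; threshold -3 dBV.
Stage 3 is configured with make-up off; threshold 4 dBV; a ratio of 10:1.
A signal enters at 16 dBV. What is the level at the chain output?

2.15 dBV

Stage 1: 20 dB above -4 dBV, reduced 5:1 to 4 dB above → 0 dBV.
Stage 2: overshoot 3 dB → 3/20 = 0.15 dB → -2.85 dBV; +5 dB make-up → 2.15 dBV.
Stage 3: 2.15 dBV ≤ 4 dBV, so stage 3 doesn't engage; output 2.15 dBV.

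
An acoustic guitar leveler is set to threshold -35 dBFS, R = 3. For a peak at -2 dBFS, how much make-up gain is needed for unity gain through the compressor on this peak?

Without make-up, output = threshold + overshoot/3 = -35 + 11 = -24 dBFS.
Gap to target: 22 dB.

22 dB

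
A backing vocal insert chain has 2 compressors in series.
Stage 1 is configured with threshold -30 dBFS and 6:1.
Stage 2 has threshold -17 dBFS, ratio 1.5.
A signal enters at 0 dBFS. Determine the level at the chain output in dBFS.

-25 dBFS

Stage 1: 0 dBFS is 30 dB over -30 dBFS; at 6:1 that becomes 5 dB over, giving -25 dBFS.
Stage 2: -25 dBFS is at or below the -17 dBFS threshold — no compression; output -25 dBFS.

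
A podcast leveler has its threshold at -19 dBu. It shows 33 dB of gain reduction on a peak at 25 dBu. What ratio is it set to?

Input overshoot = 25 − (-19) = 44 dB.
Output overshoot = 44 − 33 = 11 dB.
Ratio = input overshoot / output overshoot = 44 / 11 = 4.

4:1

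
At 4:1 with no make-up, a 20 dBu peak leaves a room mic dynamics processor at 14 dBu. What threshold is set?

Gain reduction = 20 − 14 = 6 dB; output overshoot = GR / (R − 1) = 6 / 3 = 2 dB.
Threshold = output − output overshoot = 14 − 2 = 12 dBu.

12 dBu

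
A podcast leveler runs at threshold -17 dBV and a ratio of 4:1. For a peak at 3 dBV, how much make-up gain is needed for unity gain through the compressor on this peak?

15 dB

The peak compresses to -17 + 20/4 = -12 dBV.
To reach 3 dBV requires 3 − (-12) = 15 dB of make-up.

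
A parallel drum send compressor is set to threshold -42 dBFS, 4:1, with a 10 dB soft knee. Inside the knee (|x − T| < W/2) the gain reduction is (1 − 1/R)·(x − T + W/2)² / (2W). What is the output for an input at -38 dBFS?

x − T + W/2 = -38 − (-42) + 5 = 9.
GR = (1 − 1/4) × 9² / 20 = 0.75 × 81 / 20 = 3.0375 dB.
Output = -38 − 3.0375 = -41.0375 dBFS.

-41.0375 dBFS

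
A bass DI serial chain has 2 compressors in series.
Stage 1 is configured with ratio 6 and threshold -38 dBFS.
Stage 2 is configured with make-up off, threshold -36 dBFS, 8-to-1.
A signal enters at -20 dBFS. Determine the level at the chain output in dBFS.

Stage 1: 18 dB above -38 dBFS, reduced 6:1 to 3 dB above → -35 dBFS.
Stage 2: -35 dBFS is 1 dB over -36 dBFS; at 8:1 that becomes 0.125 dB over, giving -35.875 dBFS.

-35.875 dBFS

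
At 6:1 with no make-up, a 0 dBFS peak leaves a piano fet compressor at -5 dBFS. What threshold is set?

-6 dBFS

Gain reduction = 0 − (-5) = 5 dB; output overshoot = GR / (R − 1) = 5 / 5 = 1 dB.
Threshold = output − output overshoot = -5 − 1 = -6 dBFS.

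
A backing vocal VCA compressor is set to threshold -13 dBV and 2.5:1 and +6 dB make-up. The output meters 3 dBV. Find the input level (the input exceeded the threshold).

12 dBV

Remove make-up: 3 − 6 = -3 dBV.
The compressed level sits -3 − (-13) = 10 dB over threshold.
Input overshoot = R × output overshoot = 25 dB → input = -13 + 25 = 12 dBV.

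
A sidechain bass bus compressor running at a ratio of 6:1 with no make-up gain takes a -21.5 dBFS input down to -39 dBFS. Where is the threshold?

-42.5 dBFS

Gain reduction = -21.5 − (-39) = 17.5 dB; output overshoot = GR / (R − 1) = 17.5 / 5 = 3.5 dB.
Threshold = output − output overshoot = -39 − 3.5 = -42.5 dBFS.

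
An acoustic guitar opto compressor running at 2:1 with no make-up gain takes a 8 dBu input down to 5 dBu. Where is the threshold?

Input is 6 dB above T (since output overshoot × R = input overshoot: (5 − T)·2 = 8 − T gives T = 2 dBu).
Check: 2 + (8 − 2)/2 = 2 + 3 = 5 dBu. ✓

2 dBu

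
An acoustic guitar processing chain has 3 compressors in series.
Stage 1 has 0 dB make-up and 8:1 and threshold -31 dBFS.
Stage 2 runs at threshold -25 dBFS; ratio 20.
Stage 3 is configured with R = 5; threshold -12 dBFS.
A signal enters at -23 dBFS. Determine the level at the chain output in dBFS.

-30 dBFS

Stage 1: -23 dBFS is 8 dB over -31 dBFS; at 8:1 that becomes 1 dB over, giving -30 dBFS.
Stage 2: -30 dBFS ≤ -25 dBFS, so stage 2 doesn't engage; output -30 dBFS.
Stage 3: below threshold (-30 ≤ -12); passes unchanged; output -30 dBFS.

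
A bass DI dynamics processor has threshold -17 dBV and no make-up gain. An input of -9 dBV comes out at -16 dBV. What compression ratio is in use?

Input overshoot = -9 − (-17) = 8 dB; output overshoot = -16 − (-17) = 1 dB.
Ratio = 8 / 1 = 8.

8:1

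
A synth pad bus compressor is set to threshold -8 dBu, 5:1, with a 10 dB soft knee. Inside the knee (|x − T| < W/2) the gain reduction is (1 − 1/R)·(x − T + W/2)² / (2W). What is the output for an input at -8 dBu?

x − T + W/2 = -8 − (-8) + 5 = 5.
GR = (1 − 1/5) × 5² / 20 = 0.8 × 25 / 20 = 1 dB.
Output = -8 − 1 = -9 dBu.

-9 dBu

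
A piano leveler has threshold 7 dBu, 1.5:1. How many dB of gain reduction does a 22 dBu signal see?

22 dBu exceeds the threshold by 15 dB.
A 1.5:1 ratio leaves 10 dB of that excess.
Gain reduction = 15 − 10 = 5 dB.

5 dB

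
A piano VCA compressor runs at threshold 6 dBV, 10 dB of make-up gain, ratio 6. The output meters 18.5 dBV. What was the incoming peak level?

Remove make-up: 18.5 − 10 = 8.5 dBV.
Post-compression overshoot = 8.5 − 6 = 2.5 dB.
Undo the ratio: input overshoot = 2.5 × 6 = 15 dB, giving input = 21 dBV.

21 dBV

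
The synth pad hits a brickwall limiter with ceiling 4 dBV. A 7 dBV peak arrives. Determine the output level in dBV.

4 dBV

A brickwall limiter is an ∞:1 compressor: any input above the ceiling is clamped to 4 dBV.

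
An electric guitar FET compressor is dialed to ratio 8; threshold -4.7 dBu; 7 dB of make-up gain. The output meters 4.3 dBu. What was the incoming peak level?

11.3 dBu

Before make-up, the level was 4.3 − 7 = -2.7 dBu.
The compressed level sits -2.7 − (-4.7) = 2 dB over threshold.
Input overshoot = R × output overshoot = 16 dB → input = -4.7 + 16 = 11.3 dBu.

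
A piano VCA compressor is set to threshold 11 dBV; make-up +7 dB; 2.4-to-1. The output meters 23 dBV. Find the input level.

Stripping the +7 dB make-up gives 16 dBV at the gain stage.
The compressed level sits 16 − 11 = 5 dB over threshold.
Before 2.4:1 compression the overshoot was 5 × 2.4 = 12 dB, so input = 11 + 12 = 23 dBV.

23 dBV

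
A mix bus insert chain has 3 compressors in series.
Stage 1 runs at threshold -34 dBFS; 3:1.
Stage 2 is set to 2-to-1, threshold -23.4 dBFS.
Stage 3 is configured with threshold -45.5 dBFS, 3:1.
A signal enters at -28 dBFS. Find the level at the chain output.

-41 dBFS

Stage 1: 6 dB above -34 dBFS, reduced 3:1 to 2 dB above → -32 dBFS.
Stage 2: -32 dBFS ≤ -23.4 dBFS, so stage 2 doesn't engage; output -32 dBFS.
Stage 3: -32 dBFS is 13.5 dB over -45.5 dBFS; at 3:1 that becomes 4.5 dB over, giving -41 dBFS.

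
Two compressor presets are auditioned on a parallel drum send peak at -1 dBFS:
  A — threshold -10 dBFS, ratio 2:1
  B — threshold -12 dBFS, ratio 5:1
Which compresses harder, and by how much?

A: 9 dB over, compressed to 4.5 dB over, so 4.5 dB of GR.
B: 11 dB over, compressed to 2.2 dB over, so 8.8 dB of GR.
B reduces 4.3 dB more.

B, by 4.3 dB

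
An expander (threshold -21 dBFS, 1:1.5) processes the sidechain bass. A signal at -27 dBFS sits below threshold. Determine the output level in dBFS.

The input is 6 dB below the -21 dBFS threshold.
A 1:1.5 expander multiplies undershoot by 1.5: 6 × 1.5 = 9 dB below threshold.
Output = -21 − 9 = -30 dBFS.

-30 dBFS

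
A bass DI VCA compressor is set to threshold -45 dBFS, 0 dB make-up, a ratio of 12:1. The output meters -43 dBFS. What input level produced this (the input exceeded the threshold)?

-21 dBFS

The compressed level sits -43 − (-45) = 2 dB over threshold.
Before 12:1 compression the overshoot was 2 × 12 = 24 dB, so input = -45 + 24 = -21 dBFS.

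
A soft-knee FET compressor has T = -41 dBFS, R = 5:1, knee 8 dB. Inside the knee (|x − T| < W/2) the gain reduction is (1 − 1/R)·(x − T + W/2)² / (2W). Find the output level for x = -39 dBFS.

-40.8 dBFS

x − T + W/2 = -39 − (-41) + 4 = 6.
GR = (1 − 1/5) × 6² / 16 = 0.8 × 36 / 16 = 1.8 dB.
Output = -39 − 1.8 = -40.8 dBFS.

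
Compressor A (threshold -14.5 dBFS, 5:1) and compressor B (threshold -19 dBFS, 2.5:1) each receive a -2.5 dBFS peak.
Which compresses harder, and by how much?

A: GR = 12 − 12/5 = 9.6 dB.
B: GR = 16.5 − 16.5/2.5 = 9.9 dB.
B reduces 0.3 dB more.

B, by 0.3 dB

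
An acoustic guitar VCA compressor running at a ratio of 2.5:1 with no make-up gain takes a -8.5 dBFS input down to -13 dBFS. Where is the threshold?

-16 dBFS

Gain reduction = -8.5 − (-13) = 4.5 dB; output overshoot = GR / (R − 1) = 4.5 / 1.5 = 3 dB.
Threshold = output − output overshoot = -13 − 3 = -16 dBFS.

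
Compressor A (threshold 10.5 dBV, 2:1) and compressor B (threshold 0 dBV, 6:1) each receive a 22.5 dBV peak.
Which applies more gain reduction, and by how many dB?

B, by 12.75 dB

A: 12 dB over, compressed to 6 dB over, so 6 dB of GR.
B: 22.5 dB over, compressed to 3.75 dB over, so 18.75 dB of GR.
B applies 12.75 dB more gain reduction.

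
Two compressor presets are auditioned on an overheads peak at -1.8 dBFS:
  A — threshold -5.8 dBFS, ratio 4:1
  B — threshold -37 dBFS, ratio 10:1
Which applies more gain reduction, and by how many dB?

A: 4 dB over, compressed to 1 dB over, so 3 dB of GR.
B: 35.2 dB over, compressed to 3.52 dB over, so 31.68 dB of GR.
B reduces 28.68 dB more.

B, by 28.68 dB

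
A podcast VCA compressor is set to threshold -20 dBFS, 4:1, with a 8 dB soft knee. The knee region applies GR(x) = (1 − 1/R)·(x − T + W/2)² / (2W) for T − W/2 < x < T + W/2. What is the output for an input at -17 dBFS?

-19.296875 dBFS

x − T + W/2 = -17 − (-20) + 4 = 7.
GR = (1 − 1/4) × 7² / 16 = 0.75 × 49 / 16 = 2.296875 dB.
Output = -17 − 2.296875 = -19.296875 dBFS.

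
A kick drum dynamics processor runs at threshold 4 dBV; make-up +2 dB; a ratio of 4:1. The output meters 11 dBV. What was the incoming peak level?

24 dBV

Before make-up, the level was 11 − 2 = 9 dBV.
That's 5 dB above the 4 dBV threshold.
Input overshoot = R × output overshoot = 20 dB → input = 4 + 20 = 24 dBV.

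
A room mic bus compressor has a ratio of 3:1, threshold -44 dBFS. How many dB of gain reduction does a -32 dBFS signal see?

8 dB

Overshoot = -32 − (-44) = 12 dB.
At 3:1, output sits 12/3 = 4 dB above threshold.
Gain reduction = 12 − 4 = 8 dB.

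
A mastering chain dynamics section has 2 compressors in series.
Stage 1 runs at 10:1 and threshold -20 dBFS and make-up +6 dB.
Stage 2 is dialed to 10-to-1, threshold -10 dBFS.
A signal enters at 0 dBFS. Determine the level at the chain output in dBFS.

Stage 1: 20 dB above -20 dBFS, reduced 10:1 to 2 dB above → -18 dBFS; +6 dB make-up → -12 dBFS.
Stage 2: -12 dBFS ≤ -10 dBFS, so stage 2 doesn't engage; output -12 dBFS.

-12 dBFS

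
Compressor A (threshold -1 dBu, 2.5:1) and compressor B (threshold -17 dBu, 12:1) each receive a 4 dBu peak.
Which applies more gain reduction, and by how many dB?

A: GR = 5 − 5/2.5 = 3 dB.
B: GR = 21 − 21/12 = 19.25 dB.
Difference: 16.25 dB in favour of B.

B, by 16.25 dB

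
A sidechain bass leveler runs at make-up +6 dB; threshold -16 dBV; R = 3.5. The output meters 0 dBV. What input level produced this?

19 dBV

Remove make-up: 0 − 6 = -6 dBV.
The compressed level sits -6 − (-16) = 10 dB over threshold.
Before 3.5:1 compression the overshoot was 10 × 3.5 = 35 dB, so input = -16 + 35 = 19 dBV.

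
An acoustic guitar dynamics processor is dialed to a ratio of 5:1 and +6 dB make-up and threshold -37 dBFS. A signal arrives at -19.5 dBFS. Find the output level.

-27.5 dBFS

The input is 17.5 dB above the -37 dBFS threshold.
The 17.5 dB excess becomes 3.5 dB after 5:1 reduction.
Output = -37 + 3.5 = -33.5 dBFS; make-up adds 6 dB, giving -27.5 dBFS.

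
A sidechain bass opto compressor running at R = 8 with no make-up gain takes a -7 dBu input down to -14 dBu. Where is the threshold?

Input is 8 dB above T (since output overshoot × R = input overshoot: (-14 − T)·8 = -7 − T gives T = -15 dBu).
Check: -15 + (-7 − (-15))/8 = -15 + 1 = -14 dBu. ✓

-15 dBu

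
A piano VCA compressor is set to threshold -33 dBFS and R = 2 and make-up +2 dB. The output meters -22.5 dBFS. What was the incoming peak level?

Stripping the +2 dB make-up gives -24.5 dBFS at the gain stage.
That's 8.5 dB above the -33 dBFS threshold.
Before 2:1 compression the overshoot was 8.5 × 2 = 17 dB, so input = -33 + 17 = -16 dBFS.

-16 dBFS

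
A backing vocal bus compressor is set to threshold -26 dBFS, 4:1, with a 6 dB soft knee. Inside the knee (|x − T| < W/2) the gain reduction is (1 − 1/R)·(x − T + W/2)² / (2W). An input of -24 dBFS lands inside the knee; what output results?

-25.5625 dBFS

x − T + W/2 = -24 − (-26) + 3 = 5.
GR = (1 − 1/4) × 5² / 12 = 0.75 × 25 / 12 = 1.5625 dB.
Output = -24 − 1.5625 = -25.5625 dBFS.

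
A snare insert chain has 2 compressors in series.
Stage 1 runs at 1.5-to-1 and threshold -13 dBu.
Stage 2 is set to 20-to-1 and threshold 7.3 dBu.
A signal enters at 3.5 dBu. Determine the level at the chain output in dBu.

Stage 1: overshoot 16.5 dB → 16.5/1.5 = 11 dB → -2 dBu.
Stage 2: -2 dBu ≤ 7.3 dBu, so stage 2 doesn't engage; output -2 dBu.

-2 dBu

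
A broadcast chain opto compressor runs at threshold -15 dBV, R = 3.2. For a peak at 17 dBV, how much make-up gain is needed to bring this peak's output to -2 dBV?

Without make-up, output = threshold + overshoot/3.2 = -15 + 10 = -5 dBV.
Gap to target: 3 dB.

3 dB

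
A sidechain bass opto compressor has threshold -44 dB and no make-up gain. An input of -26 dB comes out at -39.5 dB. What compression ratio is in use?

4:1

Input overshoot = -26 − (-44) = 18 dB; output overshoot = -39.5 − (-44) = 4.5 dB.
Ratio = 18 / 4.5 = 4.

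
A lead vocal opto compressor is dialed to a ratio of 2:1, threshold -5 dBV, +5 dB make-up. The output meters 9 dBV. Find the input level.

13 dBV

Remove make-up: 9 − 5 = 4 dBV.
Post-compression overshoot = 4 − (-5) = 9 dB.
Input overshoot = R × output overshoot = 18 dB → input = -5 + 18 = 13 dBV.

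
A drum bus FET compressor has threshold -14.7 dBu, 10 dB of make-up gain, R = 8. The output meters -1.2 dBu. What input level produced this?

13.3 dBu

Before make-up, the level was -1.2 − 10 = -11.2 dBu.
Post-compression overshoot = -11.2 − (-14.7) = 3.5 dB.
Before 8:1 compression the overshoot was 3.5 × 8 = 28 dB, so input = -14.7 + 28 = 13.3 dBu.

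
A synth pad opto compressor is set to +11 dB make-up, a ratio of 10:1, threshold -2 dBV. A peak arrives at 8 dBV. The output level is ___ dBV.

8 dBV sits 10 dB over threshold.
At 10:1 the overshoot is divided by 10, leaving 1 dB above threshold.
So the level is -2 + 1 = -1 dBV; make-up adds 11 dB, giving 10 dBV.

10 dBV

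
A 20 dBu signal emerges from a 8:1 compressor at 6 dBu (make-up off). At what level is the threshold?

4 dBu

Gain reduction = 20 − 6 = 14 dB; output overshoot = GR / (R − 1) = 14 / 7 = 2 dB.
Threshold = output − output overshoot = 6 − 2 = 4 dBu.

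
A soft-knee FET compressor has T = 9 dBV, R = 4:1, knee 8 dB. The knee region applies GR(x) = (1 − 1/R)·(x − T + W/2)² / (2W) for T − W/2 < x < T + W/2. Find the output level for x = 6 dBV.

5.953125 dBV

x − T + W/2 = 6 − 9 + 4 = 1.
GR = (1 − 1/4) × 1² / 16 = 0.75 × 1 / 16 = 0.046875 dB.
Output = 6 − 0.046875 = 5.953125 dBV.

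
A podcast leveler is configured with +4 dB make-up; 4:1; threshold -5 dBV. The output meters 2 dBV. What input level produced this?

7 dBV

Stripping the +4 dB make-up gives -2 dBV at the gain stage.
Post-compression overshoot = -2 − (-5) = 3 dB.
Undo the ratio: input overshoot = 3 × 4 = 12 dB, giving input = 7 dBV.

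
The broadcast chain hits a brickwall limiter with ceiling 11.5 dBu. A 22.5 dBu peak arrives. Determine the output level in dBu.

At ∞:1, everything above 11.5 dBu is held at the ceiling.

11.5 dBu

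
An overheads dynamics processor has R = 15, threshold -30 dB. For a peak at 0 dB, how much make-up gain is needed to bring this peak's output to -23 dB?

5 dB

Overshoot 30 dB → 30/15 = 2 dB after compression, so the compressed level is -30 + 2 = -28 dB.
Make-up = target − compressed = -23 − (-28) = 5 dB.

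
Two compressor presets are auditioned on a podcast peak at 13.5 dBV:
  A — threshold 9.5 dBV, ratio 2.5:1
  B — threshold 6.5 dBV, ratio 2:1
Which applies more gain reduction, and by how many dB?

B, by 1.1 dB

A: 4 dB over, compressed to 1.6 dB over, so 2.4 dB of GR.
B: 7 dB over, compressed to 3.5 dB over, so 3.5 dB of GR.
B applies 1.1 dB more gain reduction.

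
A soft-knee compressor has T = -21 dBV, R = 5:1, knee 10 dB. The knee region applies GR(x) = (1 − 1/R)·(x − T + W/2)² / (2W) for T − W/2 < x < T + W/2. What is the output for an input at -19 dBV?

-20.96 dBV

x − T + W/2 = -19 − (-21) + 5 = 7.
GR = (1 − 1/5) × 7² / 20 = 0.8 × 49 / 20 = 1.96 dB.
Output = -19 − 1.96 = -20.96 dBV.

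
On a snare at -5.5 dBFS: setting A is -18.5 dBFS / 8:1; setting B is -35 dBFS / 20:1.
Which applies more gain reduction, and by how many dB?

A: overshoot 13 dB → output overshoot 1.625 dB → GR 11.375 dB.
B: overshoot 29.5 dB → output overshoot 1.475 dB → GR 28.025 dB.
B applies 16.65 dB more gain reduction.

B, by 16.65 dB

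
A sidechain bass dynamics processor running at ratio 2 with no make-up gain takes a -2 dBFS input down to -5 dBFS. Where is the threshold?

Gain reduction = -2 − (-5) = 3 dB; output overshoot = GR / (R − 1) = 3 / 1 = 3 dB.
Threshold = output − output overshoot = -5 − 3 = -8 dBFS.

-8 dBFS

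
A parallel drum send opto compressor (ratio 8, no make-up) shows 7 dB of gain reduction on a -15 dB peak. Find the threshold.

-23 dB

Input is 8 dB above T (since output overshoot × R = input overshoot: (-22 − T)·8 = -15 − T gives T = -23 dB).
Check: -23 + (-15 − (-23))/8 = -23 + 1 = -22 dB. ✓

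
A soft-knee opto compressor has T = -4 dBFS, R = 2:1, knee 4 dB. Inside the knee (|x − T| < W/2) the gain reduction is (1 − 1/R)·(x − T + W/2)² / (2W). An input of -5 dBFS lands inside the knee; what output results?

x − T + W/2 = -5 − (-4) + 2 = 1.
GR = (1 − 1/2) × 1² / 8 = 0.5 × 1 / 8 = 0.0625 dB.
Output = -5 − 0.0625 = -5.0625 dBFS.

-5.0625 dBFS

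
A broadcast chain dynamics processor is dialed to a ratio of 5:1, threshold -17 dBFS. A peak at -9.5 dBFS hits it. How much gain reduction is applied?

6 dB

-9.5 dBFS exceeds the threshold by 7.5 dB.
At 5:1, output sits 7.5/5 = 1.5 dB above threshold.
Gain reduction = 7.5 − 1.5 = 6 dB.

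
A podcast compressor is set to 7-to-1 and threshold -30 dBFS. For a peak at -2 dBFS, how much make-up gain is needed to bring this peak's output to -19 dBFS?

7 dB

Without make-up, output = threshold + overshoot/7 = -30 + 4 = -26 dBFS.
Gap to target: 7 dB.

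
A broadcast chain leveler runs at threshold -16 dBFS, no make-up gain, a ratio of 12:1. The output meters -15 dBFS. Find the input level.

-4 dBFS

The compressed level sits -15 − (-16) = 1 dB over threshold.
Before 12:1 compression the overshoot was 1 × 12 = 12 dB, so input = -16 + 12 = -4 dBFS.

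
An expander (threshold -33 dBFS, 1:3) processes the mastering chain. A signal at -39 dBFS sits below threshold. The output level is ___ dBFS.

-51 dBFS

Below threshold, a 1:3 expander applies gain = (3−1)×(T − x) of attenuation.
(3−1) × 6 = 12 dB, so output = -39 − 12 = -51 dBFS.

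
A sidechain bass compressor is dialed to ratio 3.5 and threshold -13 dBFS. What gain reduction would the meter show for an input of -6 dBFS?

5 dB

Overshoot = -6 − (-13) = 7 dB.
At 3.5:1, output sits 7/3.5 = 2 dB above threshold.
Gain reduction = 7 − 2 = 5 dB.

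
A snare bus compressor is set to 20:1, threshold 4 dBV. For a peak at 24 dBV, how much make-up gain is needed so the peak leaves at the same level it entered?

19 dB

The peak compresses to 4 + 20/20 = 5 dBV.
To reach 24 dBV requires 24 − 5 = 19 dB of make-up.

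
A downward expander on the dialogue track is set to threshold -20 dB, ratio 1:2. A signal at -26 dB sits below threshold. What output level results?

The input is 6 dB below the -20 dB threshold.
A 1:2 expander multiplies undershoot by 2: 6 × 2 = 12 dB below threshold.
Output = -20 − 12 = -32 dB.

-32 dB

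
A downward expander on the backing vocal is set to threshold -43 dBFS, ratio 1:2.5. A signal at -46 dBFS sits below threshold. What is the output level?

-50.5 dBFS

The input is 3 dB below the -43 dBFS threshold.
A 1:2.5 expander multiplies undershoot by 2.5: 3 × 2.5 = 7.5 dB below threshold.
Output = -43 − 7.5 = -50.5 dBFS.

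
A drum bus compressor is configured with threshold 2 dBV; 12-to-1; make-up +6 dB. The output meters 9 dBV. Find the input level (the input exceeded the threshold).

14 dBV

Before make-up, the level was 9 − 6 = 3 dBV.
That's 1 dB above the 2 dBV threshold.
Undo the ratio: input overshoot = 1 × 12 = 12 dB, giving input = 14 dBV.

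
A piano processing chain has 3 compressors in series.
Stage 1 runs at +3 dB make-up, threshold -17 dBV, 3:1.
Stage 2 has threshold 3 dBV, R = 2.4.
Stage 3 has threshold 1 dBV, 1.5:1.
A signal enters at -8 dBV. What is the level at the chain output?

-11 dBV

Stage 1: -8 dBV is 9 dB over -17 dBV; at 3:1 that becomes 3 dB over, giving -14 dBV; +3 dB make-up → -11 dBV.
Stage 2: -11 dBV is at or below the 3 dBV threshold — no compression; output -11 dBV.
Stage 3: -11 dBV is at or below the 1 dBV threshold — no compression; output -11 dBV.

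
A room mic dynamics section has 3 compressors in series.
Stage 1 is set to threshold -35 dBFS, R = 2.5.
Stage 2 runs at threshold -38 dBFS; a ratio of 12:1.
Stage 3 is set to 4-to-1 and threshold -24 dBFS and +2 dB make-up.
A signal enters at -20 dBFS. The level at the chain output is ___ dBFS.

-35.25 dBFS

Stage 1: -20 dBFS is 15 dB over -35 dBFS; at 2.5:1 that becomes 6 dB over, giving -29 dBFS.
Stage 2: 9 dB above -38 dBFS, reduced 12:1 to 0.75 dB above → -37.25 dBFS.
Stage 3: -37.25 dBFS is at or below the -24 dBFS threshold — no compression; make-up brings it to -35.25 dBFS.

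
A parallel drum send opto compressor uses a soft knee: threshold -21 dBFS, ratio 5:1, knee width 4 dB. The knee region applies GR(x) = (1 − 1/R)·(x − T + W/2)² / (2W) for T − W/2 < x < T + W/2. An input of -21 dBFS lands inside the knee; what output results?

x − T + W/2 = -21 − (-21) + 2 = 2.
GR = (1 − 1/5) × 2² / 8 = 0.8 × 4 / 8 = 0.4 dB.
Output = -21 − 0.4 = -21.4 dBFS.

-21.4 dBFS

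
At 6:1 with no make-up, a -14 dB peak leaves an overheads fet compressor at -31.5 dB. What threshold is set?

-35 dB

Input is 21 dB above T (since output overshoot × R = input overshoot: (-31.5 − T)·6 = -14 − T gives T = -35 dB).
Check: -35 + (-14 − (-35))/6 = -35 + 3.5 = -31.5 dB. ✓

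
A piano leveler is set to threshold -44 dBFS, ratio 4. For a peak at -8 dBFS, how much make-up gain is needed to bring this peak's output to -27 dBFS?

Overshoot 36 dB → 36/4 = 9 dB after compression, so the compressed level is -44 + 9 = -35 dBFS.
Make-up = target − compressed = -27 − (-35) = 8 dB.

8 dB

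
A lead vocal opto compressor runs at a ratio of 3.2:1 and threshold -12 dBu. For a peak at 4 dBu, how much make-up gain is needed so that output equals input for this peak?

Overshoot 16 dB → 16/3.2 = 5 dB after compression, so the compressed level is -12 + 5 = -7 dBu.
Make-up = target − compressed = 4 − (-7) = 11 dB.

11 dB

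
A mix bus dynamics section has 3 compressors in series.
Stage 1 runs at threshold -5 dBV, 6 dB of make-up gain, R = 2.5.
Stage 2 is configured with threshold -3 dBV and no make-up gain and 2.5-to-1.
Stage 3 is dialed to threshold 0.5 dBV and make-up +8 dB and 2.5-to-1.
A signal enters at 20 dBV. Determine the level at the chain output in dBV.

9.34 dBV

Stage 1: 25 dB above -5 dBV, reduced 2.5:1 to 10 dB above → 5 dBV; +6 dB make-up → 11 dBV.
Stage 2: 14 dB above -3 dBV, reduced 2.5:1 to 5.6 dB above → 2.6 dBV.
Stage 3: 2.1 dB above 0.5 dBV, reduced 2.5:1 to 0.84 dB above → 1.34 dBV; +8 dB make-up → 9.34 dBV.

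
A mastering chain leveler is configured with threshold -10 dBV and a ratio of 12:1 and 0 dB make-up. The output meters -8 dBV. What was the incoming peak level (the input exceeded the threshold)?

Post-compression overshoot = -8 − (-10) = 2 dB.
Input overshoot = R × output overshoot = 24 dB → input = -10 + 24 = 14 dBV.

14 dBV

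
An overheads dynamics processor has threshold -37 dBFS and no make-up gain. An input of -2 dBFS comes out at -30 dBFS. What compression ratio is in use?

5:1

Input overshoot = -2 − (-37) = 35 dB; output overshoot = -30 − (-37) = 7 dB.
Ratio = 35 / 7 = 5.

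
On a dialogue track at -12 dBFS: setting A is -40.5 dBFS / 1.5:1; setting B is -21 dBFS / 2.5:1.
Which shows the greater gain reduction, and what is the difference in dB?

A: overshoot 28.5 dB → output overshoot 19 dB → GR 9.5 dB.
B: overshoot 9 dB → output overshoot 3.6 dB → GR 5.4 dB.
Difference: 4.1 dB in favour of A.

A, by 4.1 dB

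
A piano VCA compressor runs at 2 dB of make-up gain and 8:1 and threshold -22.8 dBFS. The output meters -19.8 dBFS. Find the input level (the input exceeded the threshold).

-14.8 dBFS

Before make-up, the level was -19.8 − 2 = -21.8 dBFS.
Post-compression overshoot = -21.8 − (-22.8) = 1 dB.
Before 8:1 compression the overshoot was 1 × 8 = 8 dB, so input = -22.8 + 8 = -14.8 dBFS.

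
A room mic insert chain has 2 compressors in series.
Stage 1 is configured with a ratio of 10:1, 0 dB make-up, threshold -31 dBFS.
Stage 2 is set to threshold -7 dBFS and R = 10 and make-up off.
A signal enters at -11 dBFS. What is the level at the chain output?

-29 dBFS

Stage 1: -11 dBFS is 20 dB over -31 dBFS; at 10:1 that becomes 2 dB over, giving -29 dBFS.
Stage 2: -29 dBFS is at or below the -7 dBFS threshold — no compression; output -29 dBFS.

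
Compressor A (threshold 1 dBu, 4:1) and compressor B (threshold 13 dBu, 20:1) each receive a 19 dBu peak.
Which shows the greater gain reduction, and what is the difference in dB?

A: 18 dB over, compressed to 4.5 dB over, so 13.5 dB of GR.
B: 6 dB over, compressed to 0.3 dB over, so 5.7 dB of GR.
A reduces 7.8 dB more.

A, by 7.8 dB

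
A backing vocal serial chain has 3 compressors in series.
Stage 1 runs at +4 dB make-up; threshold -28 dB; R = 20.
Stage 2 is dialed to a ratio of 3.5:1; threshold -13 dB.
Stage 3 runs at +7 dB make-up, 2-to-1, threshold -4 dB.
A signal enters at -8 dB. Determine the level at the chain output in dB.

Stage 1: 20 dB above -28 dB, reduced 20:1 to 1 dB above → -27 dB; +4 dB make-up → -23 dB.
Stage 2: -23 dB ≤ -13 dB, so stage 2 doesn't engage; output -23 dB.
Stage 3: -23 dB ≤ -4 dB, so stage 3 doesn't engage; make-up brings it to -16 dB.

-16 dB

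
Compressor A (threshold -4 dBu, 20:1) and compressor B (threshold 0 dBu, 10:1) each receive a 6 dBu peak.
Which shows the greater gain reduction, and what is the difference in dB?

A, by 4.1 dB

A: GR = 10 − 10/20 = 9.5 dB.
B: GR = 6 − 6/10 = 5.4 dB.
A reduces 4.1 dB more.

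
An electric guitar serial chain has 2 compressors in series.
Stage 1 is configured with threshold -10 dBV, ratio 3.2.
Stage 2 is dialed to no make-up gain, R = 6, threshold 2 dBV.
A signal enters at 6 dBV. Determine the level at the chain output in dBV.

-5 dBV

Stage 1: 16 dB above -10 dBV, reduced 3.2:1 to 5 dB above → -5 dBV.
Stage 2: below threshold (-5 ≤ 2); passes unchanged; output -5 dBV.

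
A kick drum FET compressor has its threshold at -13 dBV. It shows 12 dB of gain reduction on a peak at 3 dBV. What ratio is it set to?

4:1

Input overshoot = 3 − (-13) = 16 dB.
Output overshoot = 16 − 12 = 4 dB.
Ratio = input overshoot / output overshoot = 16 / 4 = 4.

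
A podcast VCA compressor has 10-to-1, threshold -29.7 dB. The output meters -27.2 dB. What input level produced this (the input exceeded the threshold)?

Post-compression overshoot = -27.2 − (-29.7) = 2.5 dB.
Before 10:1 compression the overshoot was 2.5 × 10 = 25 dB, so input = -29.7 + 25 = -4.7 dB.

-4.7 dB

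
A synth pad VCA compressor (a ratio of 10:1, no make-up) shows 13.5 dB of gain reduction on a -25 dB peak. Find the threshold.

-40 dB

Let T be the threshold. Output overshoot = (input overshoot)/R, so -38.5 − T = (-25 − T)/10.
10·(-38.5 − T) = -25 − T → 9·T = -385 − (-25) = -360.
T = -360/9 = -40 dB.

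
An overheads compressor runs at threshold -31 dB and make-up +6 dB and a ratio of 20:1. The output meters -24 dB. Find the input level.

-11 dB

Remove make-up: -24 − 6 = -30 dB.
The compressed level sits -30 − (-31) = 1 dB over threshold.
Before 20:1 compression the overshoot was 1 × 20 = 20 dB, so input = -31 + 20 = -11 dB.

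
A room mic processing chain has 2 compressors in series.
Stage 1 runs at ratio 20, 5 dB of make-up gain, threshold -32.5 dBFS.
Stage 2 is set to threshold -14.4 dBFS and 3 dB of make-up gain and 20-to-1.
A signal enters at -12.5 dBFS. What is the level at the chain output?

Stage 1: -12.5 dBFS is 20 dB over -32.5 dBFS; at 20:1 that becomes 1 dB over, giving -31.5 dBFS; +5 dB make-up → -26.5 dBFS.
Stage 2: -26.5 dBFS is at or below the -14.4 dBFS threshold — no compression; make-up brings it to -23.5 dBFS.

-23.5 dBFS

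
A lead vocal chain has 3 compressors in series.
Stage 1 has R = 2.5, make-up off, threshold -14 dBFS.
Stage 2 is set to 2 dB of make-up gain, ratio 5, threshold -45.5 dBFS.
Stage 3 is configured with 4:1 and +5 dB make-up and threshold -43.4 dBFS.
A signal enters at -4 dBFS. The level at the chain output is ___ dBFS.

Stage 1: 10 dB above -14 dBFS, reduced 2.5:1 to 4 dB above → -10 dBFS.
Stage 2: -10 dBFS is 35.5 dB over -45.5 dBFS; at 5:1 that becomes 7.1 dB over, giving -38.4 dBFS; +2 dB make-up → -36.4 dBFS.
Stage 3: overshoot 7 dB → 7/4 = 1.75 dB → -41.65 dBFS; +5 dB make-up → -36.65 dBFS.

-36.65 dBFS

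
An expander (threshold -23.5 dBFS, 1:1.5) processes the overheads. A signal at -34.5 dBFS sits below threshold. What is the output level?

-40 dBFS

The input is 11 dB below the -23.5 dBFS threshold.
A 1:1.5 expander multiplies undershoot by 1.5: 11 × 1.5 = 16.5 dB below threshold.
Output = -23.5 − 16.5 = -40 dBFS.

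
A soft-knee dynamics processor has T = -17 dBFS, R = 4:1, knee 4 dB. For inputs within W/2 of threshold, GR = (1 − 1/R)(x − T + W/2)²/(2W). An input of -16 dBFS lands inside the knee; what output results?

-16.84375 dBFS

x − T + W/2 = -16 − (-17) + 2 = 3.
GR = (1 − 1/4) × 3² / 8 = 0.75 × 9 / 8 = 0.84375 dB.
Output = -16 − 0.84375 = -16.84375 dBFS.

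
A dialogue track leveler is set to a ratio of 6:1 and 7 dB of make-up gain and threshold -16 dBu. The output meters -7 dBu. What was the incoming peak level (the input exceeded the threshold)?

Remove make-up: -7 − 7 = -14 dBu.
Post-compression overshoot = -14 − (-16) = 2 dB.
Before 6:1 compression the overshoot was 2 × 6 = 12 dB, so input = -16 + 12 = -4 dBu.

-4 dBu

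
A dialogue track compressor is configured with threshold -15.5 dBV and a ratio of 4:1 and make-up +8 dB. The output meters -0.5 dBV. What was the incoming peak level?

12.5 dBV

Remove make-up: -0.5 − 8 = -8.5 dBV.
The compressed level sits -8.5 − (-15.5) = 7 dB over threshold.
Before 4:1 compression the overshoot was 7 × 4 = 28 dB, so input = -15.5 + 28 = 12.5 dBV.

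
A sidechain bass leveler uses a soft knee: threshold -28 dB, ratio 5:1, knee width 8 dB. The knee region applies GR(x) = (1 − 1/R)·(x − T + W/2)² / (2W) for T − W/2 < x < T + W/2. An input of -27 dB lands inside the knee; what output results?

-28.25 dB

x − T + W/2 = -27 − (-28) + 4 = 5.
GR = (1 − 1/5) × 5² / 16 = 0.8 × 25 / 16 = 1.25 dB.
Output = -27 − 1.25 = -28.25 dB.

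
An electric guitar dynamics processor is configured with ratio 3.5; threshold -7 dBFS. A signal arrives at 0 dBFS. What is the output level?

-5 dBFS

Overshoot: 0 − (-7) = 7 dB.
At 3.5:1 the overshoot is divided by 3.5, leaving 2 dB above threshold.
So the level is -7 + 2 = -5 dBFS.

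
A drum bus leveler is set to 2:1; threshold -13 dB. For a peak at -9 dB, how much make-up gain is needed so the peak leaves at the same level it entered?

2 dB

Overshoot 4 dB → 4/2 = 2 dB after compression, so the compressed level is -13 + 2 = -11 dB.
Make-up = target − compressed = -9 − (-11) = 2 dB.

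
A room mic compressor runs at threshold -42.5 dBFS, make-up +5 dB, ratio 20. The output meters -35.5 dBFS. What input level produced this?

Before make-up, the level was -35.5 − 5 = -40.5 dBFS.
That's 2 dB above the -42.5 dBFS threshold.
Input overshoot = R × output overshoot = 40 dB → input = -42.5 + 40 = -2.5 dBFS.

-2.5 dBFS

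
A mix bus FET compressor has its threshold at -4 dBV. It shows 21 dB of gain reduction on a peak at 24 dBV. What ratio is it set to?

4:1

Input overshoot = 24 − (-4) = 28 dB.
Output overshoot = 28 − 21 = 7 dB.
Ratio = input overshoot / output overshoot = 28 / 7 = 4.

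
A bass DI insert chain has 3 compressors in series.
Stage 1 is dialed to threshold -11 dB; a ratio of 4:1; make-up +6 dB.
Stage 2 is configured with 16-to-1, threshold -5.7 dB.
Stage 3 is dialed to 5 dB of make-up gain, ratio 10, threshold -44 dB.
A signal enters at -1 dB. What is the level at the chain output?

-35.15 dB

Stage 1: overshoot 10 dB → 10/4 = 2.5 dB → -8.5 dB; +6 dB make-up → -2.5 dB.
Stage 2: -2.5 dB is 3.2 dB over -5.7 dB; at 16:1 that becomes 0.2 dB over, giving -5.5 dB.
Stage 3: overshoot 38.5 dB → 38.5/10 = 3.85 dB → -40.15 dB; +5 dB make-up → -35.15 dB.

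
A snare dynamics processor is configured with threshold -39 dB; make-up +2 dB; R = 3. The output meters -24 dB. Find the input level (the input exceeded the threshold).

0 dB

Stripping the +2 dB make-up gives -26 dB at the gain stage.
Post-compression overshoot = -26 − (-39) = 13 dB.
Input overshoot = R × output overshoot = 39 dB → input = -39 + 39 = 0 dB.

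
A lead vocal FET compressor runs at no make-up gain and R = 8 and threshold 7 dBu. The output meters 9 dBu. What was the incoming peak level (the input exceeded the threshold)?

23 dBu

That's 2 dB above the 7 dBu threshold.
Before 8:1 compression the overshoot was 2 × 8 = 16 dB, so input = 7 + 16 = 23 dBu.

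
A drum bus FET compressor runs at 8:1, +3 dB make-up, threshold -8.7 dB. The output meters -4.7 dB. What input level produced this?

-0.7 dB

Before make-up, the level was -4.7 − 3 = -7.7 dB.
That's 1 dB above the -8.7 dB threshold.
Undo the ratio: input overshoot = 1 × 8 = 8 dB, giving input = -0.7 dB.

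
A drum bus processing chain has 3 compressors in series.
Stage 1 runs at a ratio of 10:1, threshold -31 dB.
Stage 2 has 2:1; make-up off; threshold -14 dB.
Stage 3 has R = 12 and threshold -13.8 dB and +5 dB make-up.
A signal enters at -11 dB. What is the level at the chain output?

-24 dB

Stage 1: -11 dB is 20 dB over -31 dB; at 10:1 that becomes 2 dB over, giving -29 dB.
Stage 2: below threshold (-29 ≤ -14); passes unchanged; output -29 dB.
Stage 3: below threshold (-29 ≤ -13.8); passes unchanged; make-up brings it to -24 dB.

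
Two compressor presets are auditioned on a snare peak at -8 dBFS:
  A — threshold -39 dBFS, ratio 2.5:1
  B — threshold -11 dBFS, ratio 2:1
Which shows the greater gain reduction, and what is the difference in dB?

A, by 17.1 dB

A: GR = 31 − 31/2.5 = 18.6 dB.
B: GR = 3 − 3/2 = 1.5 dB.
Difference: 17.1 dB in favour of A.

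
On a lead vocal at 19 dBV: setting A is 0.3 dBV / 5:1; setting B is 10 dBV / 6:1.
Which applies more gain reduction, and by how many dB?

A: 18.7 dB over, compressed to 3.74 dB over, so 14.96 dB of GR.
B: 9 dB over, compressed to 1.5 dB over, so 7.5 dB of GR.
A applies 7.46 dB more gain reduction.

A, by 7.46 dB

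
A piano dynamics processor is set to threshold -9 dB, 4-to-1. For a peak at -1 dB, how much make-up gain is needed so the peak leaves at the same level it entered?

6 dB

The peak compresses to -9 + 8/4 = -7 dB.
To reach -1 dB requires -1 − (-7) = 6 dB of make-up.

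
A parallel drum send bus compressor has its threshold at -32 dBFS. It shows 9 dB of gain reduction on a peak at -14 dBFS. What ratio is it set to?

Input overshoot = -14 − (-32) = 18 dB.
Output overshoot = 18 − 9 = 9 dB.
Ratio = input overshoot / output overshoot = 18 / 9 = 2.

2:1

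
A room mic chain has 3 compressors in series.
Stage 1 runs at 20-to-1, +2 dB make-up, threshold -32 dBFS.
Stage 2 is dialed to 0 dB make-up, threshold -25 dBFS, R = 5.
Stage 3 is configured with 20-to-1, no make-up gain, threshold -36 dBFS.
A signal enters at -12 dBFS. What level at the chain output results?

-35.65 dBFS

Stage 1: -12 dBFS is 20 dB over -32 dBFS; at 20:1 that becomes 1 dB over, giving -31 dBFS; +2 dB make-up → -29 dBFS.
Stage 2: -29 dBFS is at or below the -25 dBFS threshold — no compression; output -29 dBFS.
Stage 3: 7 dB above -36 dBFS, reduced 20:1 to 0.35 dB above → -35.65 dBFS.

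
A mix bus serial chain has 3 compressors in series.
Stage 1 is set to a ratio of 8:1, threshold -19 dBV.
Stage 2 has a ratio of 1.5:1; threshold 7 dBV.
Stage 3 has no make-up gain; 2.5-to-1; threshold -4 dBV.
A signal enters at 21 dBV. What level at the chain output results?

-14 dBV

Stage 1: overshoot 40 dB → 40/8 = 5 dB → -14 dBV.
Stage 2: below threshold (-14 ≤ 7); passes unchanged; output -14 dBV.
Stage 3: -14 dBV is at or below the -4 dBV threshold — no compression; output -14 dBV.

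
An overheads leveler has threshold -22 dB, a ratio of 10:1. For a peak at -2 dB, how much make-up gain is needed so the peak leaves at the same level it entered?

Without make-up, output = threshold + overshoot/10 = -22 + 2 = -20 dB.
Gap to target: 18 dB.

18 dB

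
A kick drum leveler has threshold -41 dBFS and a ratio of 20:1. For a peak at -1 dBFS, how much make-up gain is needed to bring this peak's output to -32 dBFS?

7 dB

The peak compresses to -41 + 40/20 = -39 dBFS.
To reach -32 dBFS requires -32 − (-39) = 7 dB of make-up.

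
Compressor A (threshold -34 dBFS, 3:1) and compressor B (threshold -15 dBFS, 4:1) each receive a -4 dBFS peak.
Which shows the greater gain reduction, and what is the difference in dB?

A: GR = 30 − 30/3 = 20 dB.
B: GR = 11 − 11/4 = 8.25 dB.
Difference: 11.75 dB in favour of A.

A, by 11.75 dB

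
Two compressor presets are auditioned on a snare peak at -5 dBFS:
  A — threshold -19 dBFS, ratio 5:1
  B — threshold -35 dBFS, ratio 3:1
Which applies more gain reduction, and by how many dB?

B, by 8.8 dB

A: overshoot 14 dB → output overshoot 2.8 dB → GR 11.2 dB.
B: overshoot 30 dB → output overshoot 10 dB → GR 20 dB.
Difference: 8.8 dB in favour of B.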